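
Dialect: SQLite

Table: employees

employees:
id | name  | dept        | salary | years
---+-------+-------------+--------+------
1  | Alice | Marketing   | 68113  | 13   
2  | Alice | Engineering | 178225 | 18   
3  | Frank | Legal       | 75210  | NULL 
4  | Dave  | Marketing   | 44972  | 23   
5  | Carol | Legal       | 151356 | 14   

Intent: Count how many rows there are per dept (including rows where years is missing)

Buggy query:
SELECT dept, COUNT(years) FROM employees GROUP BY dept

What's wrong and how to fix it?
Bug: COUNT(years) skips NULLs, so groups with missing years are undercounted

Fix: Replace COUNT(years) with COUNT(*)

Corrected query:
SELECT dept, COUNT(*) FROM employees GROUP BY dept

Result:
dept        | COUNT(*)
------------+---------
Engineering | 1       
Legal       | 2       
Marketing   | 2       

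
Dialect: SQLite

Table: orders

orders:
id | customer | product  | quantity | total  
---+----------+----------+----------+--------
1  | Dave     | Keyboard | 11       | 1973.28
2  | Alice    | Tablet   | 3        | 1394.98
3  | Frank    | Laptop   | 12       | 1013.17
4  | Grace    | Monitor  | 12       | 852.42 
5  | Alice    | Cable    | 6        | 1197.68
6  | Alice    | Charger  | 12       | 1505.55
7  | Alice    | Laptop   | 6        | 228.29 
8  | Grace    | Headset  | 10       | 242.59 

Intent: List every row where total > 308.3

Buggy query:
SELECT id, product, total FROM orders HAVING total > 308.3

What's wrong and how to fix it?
Bug: This is a non-aggregate query (no GROUP BY, no aggregates), so in SQLite the HAVING clause is invalid here; a row-level condition belongs in WHERE

Fix: Use WHERE for row-level filtering

Corrected query:
SELECT id, product, total FROM orders WHERE total > 308.3

Result:
id | product  | total  
---+----------+--------
1  | Keyboard | 1973.28
2  | Tablet   | 1394.98
3  | Laptop   | 1013.17
4  | Monitor  | 852.42 
5  | Cable    | 1197.68
6  | Charger  | 1505.55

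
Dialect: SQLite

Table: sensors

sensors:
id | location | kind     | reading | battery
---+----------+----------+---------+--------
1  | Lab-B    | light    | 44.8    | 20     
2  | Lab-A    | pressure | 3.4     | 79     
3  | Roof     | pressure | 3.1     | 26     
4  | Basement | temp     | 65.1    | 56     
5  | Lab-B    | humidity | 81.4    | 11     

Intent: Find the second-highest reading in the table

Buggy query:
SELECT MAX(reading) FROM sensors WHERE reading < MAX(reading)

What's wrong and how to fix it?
Bug: The inner MAX is an aggregate inside WHERE, which is not allowed

Fix: Put the inner MAX in a scalar subquery

Corrected query:
SELECT MAX(reading) FROM sensors WHERE reading < (SELECT MAX(reading) FROM sensors)

Result:
MAX(reading)
------------
65.1        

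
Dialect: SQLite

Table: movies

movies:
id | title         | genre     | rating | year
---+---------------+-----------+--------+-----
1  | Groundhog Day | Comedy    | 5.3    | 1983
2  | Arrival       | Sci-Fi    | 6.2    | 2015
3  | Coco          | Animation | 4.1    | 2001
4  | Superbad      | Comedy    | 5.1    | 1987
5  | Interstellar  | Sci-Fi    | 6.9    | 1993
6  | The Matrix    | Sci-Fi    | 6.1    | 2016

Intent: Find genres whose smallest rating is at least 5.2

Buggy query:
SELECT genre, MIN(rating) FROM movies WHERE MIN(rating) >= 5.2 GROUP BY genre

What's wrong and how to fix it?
Bug: Aggregates like MIN are computed per group after WHERE runs

Fix: Replace WHERE with HAVING after the GROUP BY

Corrected query:
SELECT genre, MIN(rating) FROM movies GROUP BY genre HAVING MIN(rating) >= 5.2

Result:
genre  | MIN(rating)
-------+------------
Sci-Fi | 6.1        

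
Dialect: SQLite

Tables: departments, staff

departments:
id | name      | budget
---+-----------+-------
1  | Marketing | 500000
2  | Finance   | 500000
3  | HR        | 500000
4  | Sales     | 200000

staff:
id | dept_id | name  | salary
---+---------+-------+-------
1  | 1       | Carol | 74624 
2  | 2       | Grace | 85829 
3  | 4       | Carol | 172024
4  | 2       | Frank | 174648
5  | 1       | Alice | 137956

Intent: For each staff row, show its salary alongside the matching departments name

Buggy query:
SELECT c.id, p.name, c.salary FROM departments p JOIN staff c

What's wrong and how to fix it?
Bug: JOIN with no ON clause produces a cartesian product; every staff row pairs with every departments row

Fix: Add ON c.dept_id = p.id to the JOIN

Corrected query:
SELECT c.id, p.name, c.salary FROM departments p JOIN staff c ON c.dept_id = p.id

Result:
id | name      | salary
---+-----------+-------
1  | Marketing | 74624 
2  | Finance   | 85829 
3  | Sales     | 172024
4  | Finance   | 174648
5  | Marketing | 137956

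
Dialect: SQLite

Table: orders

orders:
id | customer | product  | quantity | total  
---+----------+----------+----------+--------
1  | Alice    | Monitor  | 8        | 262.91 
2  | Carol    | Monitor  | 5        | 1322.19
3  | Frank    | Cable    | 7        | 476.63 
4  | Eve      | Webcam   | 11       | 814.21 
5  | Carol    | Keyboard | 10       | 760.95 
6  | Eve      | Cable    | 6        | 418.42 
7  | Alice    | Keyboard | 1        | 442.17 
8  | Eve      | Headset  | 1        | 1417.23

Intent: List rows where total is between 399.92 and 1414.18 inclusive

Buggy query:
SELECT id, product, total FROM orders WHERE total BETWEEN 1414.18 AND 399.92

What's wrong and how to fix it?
Bug: BETWEEN expects the lower bound first; with 1414.18 AND 399.92 the range is empty

Fix: Write BETWEEN 399.92 AND 1414.18

Corrected query:
SELECT id, product, total FROM orders WHERE total BETWEEN 399.92 AND 1414.18

Result:
id | product  | total  
---+----------+--------
2  | Monitor  | 1322.19
3  | Cable    | 476.63 
4  | Webcam   | 814.21 
5  | Keyboard | 760.95 
6  | Cable    | 418.42 
7  | Keyboard | 442.17 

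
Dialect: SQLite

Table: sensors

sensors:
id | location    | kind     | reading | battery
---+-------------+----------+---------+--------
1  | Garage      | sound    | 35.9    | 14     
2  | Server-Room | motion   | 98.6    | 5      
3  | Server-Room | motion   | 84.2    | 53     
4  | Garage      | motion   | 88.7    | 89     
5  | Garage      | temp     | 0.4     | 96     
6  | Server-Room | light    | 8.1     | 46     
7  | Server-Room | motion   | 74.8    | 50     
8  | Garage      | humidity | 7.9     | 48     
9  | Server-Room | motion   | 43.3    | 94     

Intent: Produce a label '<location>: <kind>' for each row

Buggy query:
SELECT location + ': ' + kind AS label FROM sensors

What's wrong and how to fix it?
Bug: SQLite uses || for string concatenation; + coerces text to numbers (yielding 0)

Fix: Use the || operator for string concatenation

Corrected query:
SELECT location || ': ' || kind AS label FROM sensors

Result:
label              
-------------------
Garage: sound      
Server-Room: motion
Server-Room: motion
Garage: motion     
Garage: temp       
Server-Room: light 
Server-Room: motion
Garage: humidity   
Server-Room: motion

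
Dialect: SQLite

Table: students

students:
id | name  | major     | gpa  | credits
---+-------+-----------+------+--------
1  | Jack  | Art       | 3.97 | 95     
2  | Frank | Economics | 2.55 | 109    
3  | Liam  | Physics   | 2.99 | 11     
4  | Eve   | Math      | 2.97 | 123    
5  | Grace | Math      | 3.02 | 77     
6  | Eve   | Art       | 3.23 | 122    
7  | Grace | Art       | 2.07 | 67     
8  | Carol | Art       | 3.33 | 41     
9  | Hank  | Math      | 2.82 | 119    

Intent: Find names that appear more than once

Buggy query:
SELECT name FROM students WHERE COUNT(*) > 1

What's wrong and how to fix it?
Bug: WHERE can't reference COUNT(*); aggregates are computed after WHERE

Fix: Group first, then use HAVING for the count condition

Corrected query:
SELECT name FROM students GROUP BY name HAVING COUNT(*) > 1

Result:
name 
-----
Eve  
Grace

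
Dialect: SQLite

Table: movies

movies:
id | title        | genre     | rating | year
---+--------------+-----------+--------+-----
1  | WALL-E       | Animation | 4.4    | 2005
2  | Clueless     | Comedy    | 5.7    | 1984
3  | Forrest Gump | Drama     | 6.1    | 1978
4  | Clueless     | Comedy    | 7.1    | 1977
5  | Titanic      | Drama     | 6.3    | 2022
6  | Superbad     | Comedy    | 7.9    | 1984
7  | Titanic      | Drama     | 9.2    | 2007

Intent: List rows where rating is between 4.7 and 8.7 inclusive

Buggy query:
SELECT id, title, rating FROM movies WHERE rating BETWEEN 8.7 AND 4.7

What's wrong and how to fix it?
Bug: The bounds are reversed; BETWEEN a AND b requires a <= b to match anything

Fix: Swap the bounds so the smaller value comes first

Corrected query:
SELECT id, title, rating FROM movies WHERE rating BETWEEN 4.7 AND 8.7

Result:
id | title        | rating
---+--------------+-------
2  | Clueless     | 5.7   
3  | Forrest Gump | 6.1   
4  | Clueless     | 7.1   
5  | Titanic      | 6.3   
6  | Superbad     | 7.9   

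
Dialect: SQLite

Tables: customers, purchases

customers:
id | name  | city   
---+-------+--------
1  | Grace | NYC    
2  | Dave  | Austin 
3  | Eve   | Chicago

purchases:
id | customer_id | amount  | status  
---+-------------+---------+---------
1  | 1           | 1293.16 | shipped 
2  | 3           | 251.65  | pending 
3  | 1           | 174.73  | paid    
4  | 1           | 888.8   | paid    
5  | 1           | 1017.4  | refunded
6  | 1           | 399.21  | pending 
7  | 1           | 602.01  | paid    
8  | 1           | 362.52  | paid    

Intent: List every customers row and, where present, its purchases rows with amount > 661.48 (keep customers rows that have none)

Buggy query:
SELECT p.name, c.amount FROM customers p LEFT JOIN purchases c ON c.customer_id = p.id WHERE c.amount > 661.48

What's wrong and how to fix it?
Bug: A WHERE condition on the right-hand table after LEFT JOIN drops unmatched parents

Fix: Move the right-table condition into the ON clause so unmatched parents are kept

Corrected query:
SELECT p.name, c.amount FROM customers p LEFT JOIN purchases c ON c.customer_id = p.id AND c.amount > 661.48

Result:
name  | amount 
------+--------
Grace | 888.8  
Grace | 1017.4 
Grace | 1293.16
Dave  | NULL   
Eve   | NULL   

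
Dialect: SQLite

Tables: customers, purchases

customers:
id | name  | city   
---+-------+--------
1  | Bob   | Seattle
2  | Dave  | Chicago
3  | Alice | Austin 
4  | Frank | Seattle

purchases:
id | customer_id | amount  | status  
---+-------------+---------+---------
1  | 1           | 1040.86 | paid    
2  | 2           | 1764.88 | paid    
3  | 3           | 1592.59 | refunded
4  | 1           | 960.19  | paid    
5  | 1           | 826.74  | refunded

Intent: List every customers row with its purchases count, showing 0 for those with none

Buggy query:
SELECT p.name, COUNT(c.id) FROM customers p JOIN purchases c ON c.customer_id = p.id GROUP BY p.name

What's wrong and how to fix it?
Bug: An inner join excludes parents with zero children

Fix: Use LEFT JOIN so parents without children still appear (COUNT(c.id) gives 0)

Corrected query:
SELECT p.name, COUNT(c.id) FROM customers p LEFT JOIN purchases c ON c.customer_id = p.id GROUP BY p.name

Result:
name  | COUNT(c.id)
------+------------
Alice | 1          
Bob   | 3          
Dave  | 1          
Frank | 0          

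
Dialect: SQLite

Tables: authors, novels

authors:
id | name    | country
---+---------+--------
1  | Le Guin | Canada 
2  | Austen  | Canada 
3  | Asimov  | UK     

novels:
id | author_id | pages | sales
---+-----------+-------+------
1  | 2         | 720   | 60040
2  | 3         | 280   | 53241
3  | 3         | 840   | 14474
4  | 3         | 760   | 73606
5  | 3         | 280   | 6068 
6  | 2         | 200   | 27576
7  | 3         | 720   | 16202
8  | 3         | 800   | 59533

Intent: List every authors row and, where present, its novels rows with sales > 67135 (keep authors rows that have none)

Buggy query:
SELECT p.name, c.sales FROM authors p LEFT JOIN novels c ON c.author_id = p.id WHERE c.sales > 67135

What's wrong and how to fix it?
Bug: Filtering c.sales in WHERE discards the NULL rows produced by LEFT JOIN, turning it into an inner join

Fix: Move the right-table condition into the ON clause so unmatched parents are kept

Corrected query:
SELECT p.name, c.sales FROM authors p LEFT JOIN novels c ON c.author_id = p.id AND c.sales > 67135

Result:
name    | sales
--------+------
Le Guin | NULL 
Austen  | NULL 
Asimov  | 73606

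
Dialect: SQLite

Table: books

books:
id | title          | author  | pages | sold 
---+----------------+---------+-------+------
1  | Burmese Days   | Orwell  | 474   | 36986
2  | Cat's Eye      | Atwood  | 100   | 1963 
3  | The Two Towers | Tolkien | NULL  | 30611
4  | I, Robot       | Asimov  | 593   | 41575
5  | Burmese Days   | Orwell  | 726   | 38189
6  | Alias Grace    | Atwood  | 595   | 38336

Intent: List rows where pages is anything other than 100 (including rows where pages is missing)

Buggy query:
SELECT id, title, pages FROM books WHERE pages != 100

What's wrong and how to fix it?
Bug: 'pages != 100' is unknown when pages is NULL, so NULL rows are silently excluded

Fix: Add an explicit OR pages IS NULL to include the missing-value rows

Corrected query:
SELECT id, title, pages FROM books WHERE pages != 100 OR pages IS NULL

Result:
id | title          | pages
---+----------------+------
1  | Burmese Days   | 474  
3  | The Two Towers | NULL 
4  | I, Robot       | 593  
5  | Burmese Days   | 726  
6  | Alias Grace    | 595  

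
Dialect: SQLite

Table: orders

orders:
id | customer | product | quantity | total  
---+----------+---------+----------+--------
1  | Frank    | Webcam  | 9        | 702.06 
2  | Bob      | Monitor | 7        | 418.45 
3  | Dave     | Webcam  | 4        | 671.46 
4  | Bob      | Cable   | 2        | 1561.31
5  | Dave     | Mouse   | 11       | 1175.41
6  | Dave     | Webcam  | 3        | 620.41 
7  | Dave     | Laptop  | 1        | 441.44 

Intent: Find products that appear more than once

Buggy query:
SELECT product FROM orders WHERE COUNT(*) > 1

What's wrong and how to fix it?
Bug: COUNT(*) is an aggregate and cannot be used in WHERE

Fix: GROUP BY product, then filter groups with HAVING COUNT(*) > 1

Corrected query:
SELECT product FROM orders GROUP BY product HAVING COUNT(*) > 1

Result:
product
-------
Webcam 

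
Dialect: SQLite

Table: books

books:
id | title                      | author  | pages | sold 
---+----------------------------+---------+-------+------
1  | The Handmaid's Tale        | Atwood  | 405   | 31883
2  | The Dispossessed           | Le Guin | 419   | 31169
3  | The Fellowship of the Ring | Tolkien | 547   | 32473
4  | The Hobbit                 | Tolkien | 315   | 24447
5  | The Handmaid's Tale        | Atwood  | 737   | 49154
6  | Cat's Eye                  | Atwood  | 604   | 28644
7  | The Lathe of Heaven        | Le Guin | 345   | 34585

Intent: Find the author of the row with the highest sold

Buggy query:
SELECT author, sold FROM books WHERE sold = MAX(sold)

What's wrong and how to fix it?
Bug: WHERE is evaluated per row; an aggregate over the whole table isn't defined there

Fix: Use a subquery: WHERE sold = (SELECT MAX(sold) FROM books)

Corrected query:
SELECT author, sold FROM books WHERE sold = (SELECT MAX(sold) FROM books)

Result:
author | sold 
-------+------
Atwood | 49154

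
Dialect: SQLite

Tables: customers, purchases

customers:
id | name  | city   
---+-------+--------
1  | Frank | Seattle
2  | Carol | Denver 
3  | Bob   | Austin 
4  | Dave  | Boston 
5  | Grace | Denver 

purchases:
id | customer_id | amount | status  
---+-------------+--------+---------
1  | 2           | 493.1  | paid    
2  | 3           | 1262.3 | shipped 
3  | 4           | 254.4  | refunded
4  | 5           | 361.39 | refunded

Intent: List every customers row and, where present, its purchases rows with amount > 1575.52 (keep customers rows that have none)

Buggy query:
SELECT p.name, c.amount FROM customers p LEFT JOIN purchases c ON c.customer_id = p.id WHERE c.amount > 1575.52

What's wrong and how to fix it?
Bug: A WHERE condition on the right-hand table after LEFT JOIN drops unmatched parents

Fix: Move the right-table condition into the ON clause so unmatched parents are kept

Corrected query:
SELECT p.name, c.amount FROM customers p LEFT JOIN purchases c ON c.customer_id = p.id AND c.amount > 1575.52

Result:
name  | amount
------+-------
Frank | NULL  
Carol | NULL  
Bob   | NULL  
Dave  | NULL  
Grace | NULL  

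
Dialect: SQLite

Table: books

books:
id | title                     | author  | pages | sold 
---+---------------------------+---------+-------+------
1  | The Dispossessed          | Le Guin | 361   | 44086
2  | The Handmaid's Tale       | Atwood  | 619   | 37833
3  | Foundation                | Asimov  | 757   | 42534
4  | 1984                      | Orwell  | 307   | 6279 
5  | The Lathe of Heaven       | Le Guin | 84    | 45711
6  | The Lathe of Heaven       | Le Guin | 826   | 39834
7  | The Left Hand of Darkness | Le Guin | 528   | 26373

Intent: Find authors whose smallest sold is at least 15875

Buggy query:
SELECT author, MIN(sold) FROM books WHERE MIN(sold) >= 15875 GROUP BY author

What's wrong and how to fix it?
Bug: MIN() in WHERE is a misuse of aggregate

Fix: Use HAVING for the per-group MIN condition

Corrected query:
SELECT author, MIN(sold) FROM books GROUP BY author HAVING MIN(sold) >= 15875

Result:
author  | MIN(sold)
--------+----------
Asimov  | 42534    
Atwood  | 37833    
Le Guin | 26373    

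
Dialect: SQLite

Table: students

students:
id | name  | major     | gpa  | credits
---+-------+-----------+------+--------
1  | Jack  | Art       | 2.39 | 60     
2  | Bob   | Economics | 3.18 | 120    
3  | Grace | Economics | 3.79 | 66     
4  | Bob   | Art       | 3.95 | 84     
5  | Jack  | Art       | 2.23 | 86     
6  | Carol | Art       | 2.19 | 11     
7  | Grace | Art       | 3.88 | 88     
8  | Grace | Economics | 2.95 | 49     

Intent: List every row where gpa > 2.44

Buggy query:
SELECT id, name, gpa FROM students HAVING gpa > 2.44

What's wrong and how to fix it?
Bug: HAVING filters the output of aggregation, but this query has no GROUP BY and no aggregate functions, so SQLite rejects it (HAVING clause on a non-aggregate query); the condition here is per row

Fix: Use WHERE for row-level filtering

Corrected query:
SELECT id, name, gpa FROM students WHERE gpa > 2.44

Result:
id | name  | gpa 
---+-------+-----
2  | Bob   | 3.18
3  | Grace | 3.79
4  | Bob   | 3.95
7  | Grace | 3.88
8  | Grace | 2.95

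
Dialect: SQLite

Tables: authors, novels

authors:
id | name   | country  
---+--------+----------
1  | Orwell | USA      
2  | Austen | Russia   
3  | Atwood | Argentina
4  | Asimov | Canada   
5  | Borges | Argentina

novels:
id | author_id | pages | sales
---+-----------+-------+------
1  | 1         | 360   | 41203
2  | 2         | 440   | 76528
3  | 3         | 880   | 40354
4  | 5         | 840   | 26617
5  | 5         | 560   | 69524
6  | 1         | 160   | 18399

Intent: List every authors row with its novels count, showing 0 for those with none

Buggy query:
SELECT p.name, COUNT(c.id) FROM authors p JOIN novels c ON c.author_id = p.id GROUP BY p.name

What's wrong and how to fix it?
Bug: INNER JOIN drops authors rows that have no matching novels rows

Fix: Switch to LEFT JOIN to retain unmatched parent rows

Corrected query:
SELECT p.name, COUNT(c.id) FROM authors p LEFT JOIN novels c ON c.author_id = p.id GROUP BY p.name

Result:
name   | COUNT(c.id)
-------+------------
Asimov | 0          
Atwood | 1          
Austen | 1          
Borges | 2          
Orwell | 2          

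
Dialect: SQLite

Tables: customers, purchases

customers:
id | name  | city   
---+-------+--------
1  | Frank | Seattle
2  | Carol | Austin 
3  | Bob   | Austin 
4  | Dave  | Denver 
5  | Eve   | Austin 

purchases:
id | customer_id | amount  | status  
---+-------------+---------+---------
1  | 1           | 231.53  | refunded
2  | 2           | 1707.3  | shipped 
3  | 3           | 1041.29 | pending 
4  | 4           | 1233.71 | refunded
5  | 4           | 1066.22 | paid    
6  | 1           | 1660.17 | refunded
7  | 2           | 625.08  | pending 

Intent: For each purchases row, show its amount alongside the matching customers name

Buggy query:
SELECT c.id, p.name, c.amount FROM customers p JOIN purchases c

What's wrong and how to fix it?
Bug: JOIN with no ON clause produces a cartesian product; every purchases row pairs with every customers row

Fix: Specify the join condition linking the foreign key to the parent id

Corrected query:
SELECT c.id, p.name, c.amount FROM customers p JOIN purchases c ON c.customer_id = p.id

Result:
id | name  | amount 
---+-------+--------
1  | Frank | 231.53 
2  | Carol | 1707.3 
3  | Bob   | 1041.29
4  | Dave  | 1233.71
5  | Dave  | 1066.22
6  | Frank | 1660.17
7  | Carol | 625.08 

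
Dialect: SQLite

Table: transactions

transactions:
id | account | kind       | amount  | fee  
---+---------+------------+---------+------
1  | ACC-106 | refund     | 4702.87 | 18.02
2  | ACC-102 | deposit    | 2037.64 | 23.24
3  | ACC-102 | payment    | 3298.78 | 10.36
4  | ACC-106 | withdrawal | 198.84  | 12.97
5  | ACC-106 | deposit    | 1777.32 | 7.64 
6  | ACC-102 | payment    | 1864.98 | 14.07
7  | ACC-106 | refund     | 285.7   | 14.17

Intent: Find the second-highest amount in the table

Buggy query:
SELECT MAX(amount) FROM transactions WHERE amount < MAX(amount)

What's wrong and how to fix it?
Bug: The inner MAX is an aggregate inside WHERE, which is not allowed

Fix: Compute the overall MAX in a subquery, then take MAX of rows below it

Corrected query:
SELECT MAX(amount) FROM transactions WHERE amount < (SELECT MAX(amount) FROM transactions)

Result:
MAX(amount)
-----------
3298.78    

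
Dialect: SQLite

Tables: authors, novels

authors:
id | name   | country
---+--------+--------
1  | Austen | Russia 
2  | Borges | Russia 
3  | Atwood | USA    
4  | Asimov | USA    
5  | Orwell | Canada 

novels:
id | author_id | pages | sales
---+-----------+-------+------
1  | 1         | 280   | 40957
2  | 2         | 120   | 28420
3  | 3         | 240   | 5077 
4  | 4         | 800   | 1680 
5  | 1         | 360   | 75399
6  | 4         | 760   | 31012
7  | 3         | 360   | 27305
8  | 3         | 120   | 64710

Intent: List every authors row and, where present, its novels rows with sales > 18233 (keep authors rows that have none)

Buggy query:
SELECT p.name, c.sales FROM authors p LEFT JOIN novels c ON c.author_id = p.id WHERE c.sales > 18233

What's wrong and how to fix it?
Bug: A WHERE condition on the right-hand table after LEFT JOIN drops unmatched parents

Fix: Put 'c.sales > 18233' in the JOIN's ON clause instead of WHERE

Corrected query:
SELECT p.name, c.sales FROM authors p LEFT JOIN novels c ON c.author_id = p.id AND c.sales > 18233

Result:
name   | sales
-------+------
Austen | 40957
Austen | 75399
Borges | 28420
Atwood | 27305
Atwood | 64710
Asimov | 31012
Orwell | NULL 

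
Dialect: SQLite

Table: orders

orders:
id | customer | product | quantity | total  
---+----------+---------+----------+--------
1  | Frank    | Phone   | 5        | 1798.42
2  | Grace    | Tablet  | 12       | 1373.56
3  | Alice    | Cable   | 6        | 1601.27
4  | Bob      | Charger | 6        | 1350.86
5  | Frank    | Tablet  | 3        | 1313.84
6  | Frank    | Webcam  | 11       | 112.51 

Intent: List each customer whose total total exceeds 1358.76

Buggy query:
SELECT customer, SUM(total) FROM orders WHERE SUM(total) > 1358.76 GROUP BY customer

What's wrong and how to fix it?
Bug: Aggregate functions cannot appear in a WHERE clause

Fix: Move the aggregate condition to a HAVING clause

Corrected query:
SELECT customer, SUM(total) FROM orders GROUP BY customer HAVING SUM(total) > 1358.76

Result:
customer | SUM(total)
---------+-----------
Alice    | 1601.27   
Frank    | 3224.77   
Grace    | 1373.56   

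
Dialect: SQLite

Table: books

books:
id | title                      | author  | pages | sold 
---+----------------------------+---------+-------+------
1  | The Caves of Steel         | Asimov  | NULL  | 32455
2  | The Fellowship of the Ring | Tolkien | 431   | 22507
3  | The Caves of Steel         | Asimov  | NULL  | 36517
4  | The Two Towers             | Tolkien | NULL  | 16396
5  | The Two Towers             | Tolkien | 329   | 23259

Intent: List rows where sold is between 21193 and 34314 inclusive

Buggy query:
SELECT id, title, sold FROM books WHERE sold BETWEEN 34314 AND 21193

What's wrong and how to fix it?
Bug: The bounds are reversed; BETWEEN a AND b requires a <= b to match anything

Fix: Write BETWEEN 21193 AND 34314

Corrected query:
SELECT id, title, sold FROM books WHERE sold BETWEEN 21193 AND 34314

Result:
id | title                      | sold 
---+----------------------------+------
1  | The Caves of Steel         | 32455
2  | The Fellowship of the Ring | 22507
5  | The Two Towers             | 23259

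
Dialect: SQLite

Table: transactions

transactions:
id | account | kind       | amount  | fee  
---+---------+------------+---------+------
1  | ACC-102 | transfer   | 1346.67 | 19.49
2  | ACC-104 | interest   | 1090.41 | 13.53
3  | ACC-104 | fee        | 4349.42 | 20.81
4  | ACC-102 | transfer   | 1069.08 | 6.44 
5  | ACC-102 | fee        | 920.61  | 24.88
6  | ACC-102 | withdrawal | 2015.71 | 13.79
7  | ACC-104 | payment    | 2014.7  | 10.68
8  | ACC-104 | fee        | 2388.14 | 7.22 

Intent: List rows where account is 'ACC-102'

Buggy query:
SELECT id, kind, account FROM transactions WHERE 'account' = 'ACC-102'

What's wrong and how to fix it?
Bug: 'account' in single quotes is a string literal, not the column; the comparison is literal-vs-literal and never true

Fix: Remove the quotes around the column name (or use double quotes for an identifier)

Corrected query:
SELECT id, kind, account FROM transactions WHERE account = 'ACC-102'

Result:
id | kind       | account
---+------------+--------
1  | transfer   | ACC-102
4  | transfer   | ACC-102
5  | fee        | ACC-102
6  | withdrawal | ACC-102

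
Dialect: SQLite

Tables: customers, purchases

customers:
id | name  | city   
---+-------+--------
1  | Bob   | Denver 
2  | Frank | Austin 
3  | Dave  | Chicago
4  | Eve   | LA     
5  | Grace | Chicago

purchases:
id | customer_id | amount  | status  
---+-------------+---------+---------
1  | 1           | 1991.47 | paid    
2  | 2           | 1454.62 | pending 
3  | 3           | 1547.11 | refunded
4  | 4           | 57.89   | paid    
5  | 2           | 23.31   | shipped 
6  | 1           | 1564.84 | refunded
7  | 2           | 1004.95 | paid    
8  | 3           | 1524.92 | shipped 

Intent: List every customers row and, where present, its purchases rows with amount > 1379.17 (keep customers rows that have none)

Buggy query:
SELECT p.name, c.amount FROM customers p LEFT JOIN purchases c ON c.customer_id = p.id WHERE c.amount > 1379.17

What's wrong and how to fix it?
Bug: A WHERE condition on the right-hand table after LEFT JOIN drops unmatched parents

Fix: Put 'c.amount > 1379.17' in the JOIN's ON clause instead of WHERE

Corrected query:
SELECT p.name, c.amount FROM customers p LEFT JOIN purchases c ON c.customer_id = p.id AND c.amount > 1379.17

Result:
name  | amount 
------+--------
Bob   | 1564.84
Bob   | 1991.47
Frank | 1454.62
Dave  | 1524.92
Dave  | 1547.11
Eve   | NULL   
Grace | NULL   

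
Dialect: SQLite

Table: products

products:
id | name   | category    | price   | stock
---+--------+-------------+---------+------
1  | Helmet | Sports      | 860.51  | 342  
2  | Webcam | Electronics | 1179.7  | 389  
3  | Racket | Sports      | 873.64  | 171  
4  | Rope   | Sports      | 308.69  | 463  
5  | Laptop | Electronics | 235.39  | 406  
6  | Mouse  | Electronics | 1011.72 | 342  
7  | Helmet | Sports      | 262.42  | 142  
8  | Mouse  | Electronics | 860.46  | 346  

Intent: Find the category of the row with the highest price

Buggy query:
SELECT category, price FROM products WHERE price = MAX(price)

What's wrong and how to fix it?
Bug: WHERE is evaluated per row; an aggregate over the whole table isn't defined there

Fix: Wrap MAX in a scalar subquery so WHERE compares against a single value

Corrected query:
SELECT category, price FROM products WHERE price = (SELECT MAX(price) FROM products)

Result:
category    | price 
------------+-------
Electronics | 1179.7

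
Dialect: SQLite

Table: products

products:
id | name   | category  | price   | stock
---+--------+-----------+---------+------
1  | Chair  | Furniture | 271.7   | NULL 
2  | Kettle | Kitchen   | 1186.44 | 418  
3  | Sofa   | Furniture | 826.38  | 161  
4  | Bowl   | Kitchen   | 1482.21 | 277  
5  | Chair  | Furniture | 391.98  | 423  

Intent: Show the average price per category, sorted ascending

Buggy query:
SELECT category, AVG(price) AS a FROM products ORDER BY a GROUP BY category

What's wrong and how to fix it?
Bug: GROUP BY must precede ORDER BY

Fix: Reorder: SELECT … FROM … GROUP BY … ORDER BY …

Corrected query:
SELECT category, AVG(price) AS a FROM products GROUP BY category ORDER BY a

Result:
category  | a         
----------+-----------
Furniture | 496.686667
Kitchen   | 1334.325  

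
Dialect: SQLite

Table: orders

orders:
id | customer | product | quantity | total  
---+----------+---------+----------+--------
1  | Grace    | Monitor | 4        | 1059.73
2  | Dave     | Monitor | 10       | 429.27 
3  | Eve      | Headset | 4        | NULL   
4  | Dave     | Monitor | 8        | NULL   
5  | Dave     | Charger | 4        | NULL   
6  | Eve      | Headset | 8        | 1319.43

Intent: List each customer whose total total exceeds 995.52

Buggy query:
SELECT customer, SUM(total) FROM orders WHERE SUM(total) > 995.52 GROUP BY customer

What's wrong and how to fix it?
Bug: SUM(total) is an aggregate, but WHERE filters rows before aggregation

Fix: Use HAVING (which filters groups after aggregation) instead of WHERE

Corrected query:
SELECT customer, SUM(total) FROM orders GROUP BY customer HAVING SUM(total) > 995.52

Result:
customer | SUM(total)
---------+-----------
Eve      | 1319.43   
Grace    | 1059.73   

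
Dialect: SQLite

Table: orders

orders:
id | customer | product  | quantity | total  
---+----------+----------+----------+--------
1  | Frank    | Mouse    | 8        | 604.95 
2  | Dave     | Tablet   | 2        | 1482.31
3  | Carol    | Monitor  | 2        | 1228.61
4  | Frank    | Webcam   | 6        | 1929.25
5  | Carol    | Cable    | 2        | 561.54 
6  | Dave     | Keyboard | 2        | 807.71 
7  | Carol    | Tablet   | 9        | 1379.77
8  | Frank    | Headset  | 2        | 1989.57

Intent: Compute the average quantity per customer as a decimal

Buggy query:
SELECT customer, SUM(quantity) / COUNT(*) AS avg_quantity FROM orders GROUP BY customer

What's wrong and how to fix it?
Bug: Both operands are integers, so '/' performs integer division and truncates

Fix: Cast one side to REAL so the division keeps the fractional part

Corrected query:
SELECT customer, SUM(quantity) * 1.0 / COUNT(*) AS avg_quantity FROM orders GROUP BY customer

Result:
customer | avg_quantity
---------+-------------
Carol    | 4.333333    
Dave     | 2           
Frank    | 5.333333    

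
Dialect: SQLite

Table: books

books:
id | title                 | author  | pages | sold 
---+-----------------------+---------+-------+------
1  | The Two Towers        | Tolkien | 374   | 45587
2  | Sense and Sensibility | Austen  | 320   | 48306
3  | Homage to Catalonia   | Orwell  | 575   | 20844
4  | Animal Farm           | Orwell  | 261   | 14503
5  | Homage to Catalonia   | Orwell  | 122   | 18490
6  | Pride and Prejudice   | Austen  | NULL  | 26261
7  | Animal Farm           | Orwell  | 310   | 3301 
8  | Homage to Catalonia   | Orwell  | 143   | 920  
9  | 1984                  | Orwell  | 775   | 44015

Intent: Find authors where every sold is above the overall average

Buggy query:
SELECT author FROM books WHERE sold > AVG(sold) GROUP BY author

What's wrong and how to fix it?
Bug: AVG() is an aggregate; it can't sit directly in WHERE

Fix: Use a subquery for AVG and a HAVING MIN(...) filter so the condition holds for every row in the group

Corrected query:
SELECT author FROM books GROUP BY author HAVING MIN(sold) > (SELECT AVG(sold) FROM books)

Result:
author 
-------
Austen 
Tolkien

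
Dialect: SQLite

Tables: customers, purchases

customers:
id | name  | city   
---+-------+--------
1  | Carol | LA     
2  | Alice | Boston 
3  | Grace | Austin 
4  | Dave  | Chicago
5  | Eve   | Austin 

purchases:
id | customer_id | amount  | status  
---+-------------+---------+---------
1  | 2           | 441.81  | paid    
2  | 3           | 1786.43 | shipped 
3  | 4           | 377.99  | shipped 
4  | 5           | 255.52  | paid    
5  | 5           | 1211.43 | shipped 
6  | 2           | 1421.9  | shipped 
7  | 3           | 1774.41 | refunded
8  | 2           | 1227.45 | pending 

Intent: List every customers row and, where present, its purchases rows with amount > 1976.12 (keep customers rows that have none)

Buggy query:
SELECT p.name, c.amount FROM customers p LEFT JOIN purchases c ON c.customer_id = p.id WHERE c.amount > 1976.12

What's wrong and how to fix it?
Bug: Filtering c.amount in WHERE discards the NULL rows produced by LEFT JOIN, turning it into an inner join

Fix: Move the right-table condition into the ON clause so unmatched parents are kept

Corrected query:
SELECT p.name, c.amount FROM customers p LEFT JOIN purchases c ON c.customer_id = p.id AND c.amount > 1976.12

Result:
name  | amount
------+-------
Carol | NULL  
Alice | NULL  
Grace | NULL  
Dave  | NULL  
Eve   | NULL  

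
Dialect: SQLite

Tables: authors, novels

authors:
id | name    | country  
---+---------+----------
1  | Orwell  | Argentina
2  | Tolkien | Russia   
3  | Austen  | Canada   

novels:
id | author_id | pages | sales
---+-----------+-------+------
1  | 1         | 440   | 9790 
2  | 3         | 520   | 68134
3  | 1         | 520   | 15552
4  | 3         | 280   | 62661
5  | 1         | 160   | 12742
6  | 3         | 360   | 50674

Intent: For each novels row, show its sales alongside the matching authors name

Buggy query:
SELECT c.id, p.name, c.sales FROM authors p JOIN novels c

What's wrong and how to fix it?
Bug: Missing join condition: each novels row is matched to all authors rows instead of just its own

Fix: Add ON c.author_id = p.id to the JOIN

Corrected query:
SELECT c.id, p.name, c.sales FROM authors p JOIN novels c ON c.author_id = p.id

Result:
id | name   | sales
---+--------+------
1  | Orwell | 9790 
2  | Austen | 68134
3  | Orwell | 15552
4  | Austen | 62661
5  | Orwell | 12742
6  | Austen | 50674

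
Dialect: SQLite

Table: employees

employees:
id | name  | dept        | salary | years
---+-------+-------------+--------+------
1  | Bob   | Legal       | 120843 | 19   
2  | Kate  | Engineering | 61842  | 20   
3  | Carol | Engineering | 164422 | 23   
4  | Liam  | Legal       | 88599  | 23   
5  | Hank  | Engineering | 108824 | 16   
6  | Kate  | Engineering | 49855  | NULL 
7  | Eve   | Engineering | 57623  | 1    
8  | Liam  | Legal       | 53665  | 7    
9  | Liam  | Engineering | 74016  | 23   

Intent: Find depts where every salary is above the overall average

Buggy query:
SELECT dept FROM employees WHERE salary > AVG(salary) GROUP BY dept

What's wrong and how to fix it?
Bug: AVG() is an aggregate; it can't sit directly in WHERE

Fix: Compute the overall average in a scalar subquery and compare each group's MIN against it in HAVING

Corrected query:
SELECT dept FROM employees GROUP BY dept HAVING MIN(salary) > (SELECT AVG(salary) FROM employees)

Result:
(no rows)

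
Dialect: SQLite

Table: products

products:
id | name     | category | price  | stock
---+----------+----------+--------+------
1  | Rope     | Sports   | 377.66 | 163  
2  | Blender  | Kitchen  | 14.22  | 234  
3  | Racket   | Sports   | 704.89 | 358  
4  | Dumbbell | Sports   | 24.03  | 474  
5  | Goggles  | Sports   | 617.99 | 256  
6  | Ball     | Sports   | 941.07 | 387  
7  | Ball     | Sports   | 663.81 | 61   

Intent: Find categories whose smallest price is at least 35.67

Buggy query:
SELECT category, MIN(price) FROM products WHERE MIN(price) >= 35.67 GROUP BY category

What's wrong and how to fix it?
Bug: Aggregates like MIN are computed per group after WHERE runs

Fix: Replace WHERE with HAVING after the GROUP BY

Corrected query:
SELECT category, MIN(price) FROM products GROUP BY category HAVING MIN(price) >= 35.67

Result:
(no rows)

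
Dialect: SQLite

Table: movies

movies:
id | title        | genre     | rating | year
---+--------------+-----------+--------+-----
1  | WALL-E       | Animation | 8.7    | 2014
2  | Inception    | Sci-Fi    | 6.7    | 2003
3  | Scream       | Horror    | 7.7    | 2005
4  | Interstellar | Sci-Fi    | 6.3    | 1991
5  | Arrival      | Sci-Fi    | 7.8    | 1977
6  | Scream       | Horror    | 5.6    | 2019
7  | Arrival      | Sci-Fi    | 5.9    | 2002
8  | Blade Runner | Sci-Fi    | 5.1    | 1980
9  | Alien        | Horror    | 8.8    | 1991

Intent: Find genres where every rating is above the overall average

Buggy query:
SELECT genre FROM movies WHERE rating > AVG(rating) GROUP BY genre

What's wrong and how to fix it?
Bug: WHERE evaluates per row before aggregation, so AVG() is unavailable

Fix: Use a subquery for AVG and a HAVING MIN(...) filter so the condition holds for every row in the group

Corrected query:
SELECT genre FROM movies GROUP BY genre HAVING MIN(rating) > (SELECT AVG(rating) FROM movies)

Result:
genre    
---------
Animation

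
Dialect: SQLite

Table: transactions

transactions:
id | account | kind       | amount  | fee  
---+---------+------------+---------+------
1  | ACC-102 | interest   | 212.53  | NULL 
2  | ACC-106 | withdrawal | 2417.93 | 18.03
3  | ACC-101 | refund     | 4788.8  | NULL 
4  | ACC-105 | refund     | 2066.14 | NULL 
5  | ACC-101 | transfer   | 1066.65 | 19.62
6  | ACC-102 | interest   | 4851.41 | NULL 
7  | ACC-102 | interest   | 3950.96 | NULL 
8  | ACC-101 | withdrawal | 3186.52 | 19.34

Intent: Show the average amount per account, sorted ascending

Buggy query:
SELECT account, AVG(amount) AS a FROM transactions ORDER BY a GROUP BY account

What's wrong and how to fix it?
Bug: ORDER BY appears before GROUP BY; SQL clause order requires GROUP BY first

Fix: Reorder: SELECT … FROM … GROUP BY … ORDER BY …

Corrected query:
SELECT account, AVG(amount) AS a FROM transactions GROUP BY account ORDER BY a

Result:
account | a          
--------+------------
ACC-105 | 2066.14    
ACC-106 | 2417.93    
ACC-102 | 3004.966667
ACC-101 | 3013.99    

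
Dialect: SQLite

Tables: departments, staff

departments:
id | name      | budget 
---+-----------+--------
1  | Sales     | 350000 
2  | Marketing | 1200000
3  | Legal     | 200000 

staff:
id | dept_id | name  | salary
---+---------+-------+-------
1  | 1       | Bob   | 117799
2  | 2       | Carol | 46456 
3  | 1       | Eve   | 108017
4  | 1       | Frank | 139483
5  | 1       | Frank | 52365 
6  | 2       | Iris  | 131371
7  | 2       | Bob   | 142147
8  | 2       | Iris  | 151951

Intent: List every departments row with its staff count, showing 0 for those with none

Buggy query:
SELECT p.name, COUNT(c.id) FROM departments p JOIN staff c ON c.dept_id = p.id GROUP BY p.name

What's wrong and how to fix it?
Bug: An inner join excludes parents with zero children

Fix: Switch to LEFT JOIN to retain unmatched parent rows

Corrected query:
SELECT p.name, COUNT(c.id) FROM departments p LEFT JOIN staff c ON c.dept_id = p.id GROUP BY p.name

Result:
name      | COUNT(c.id)
----------+------------
Legal     | 0          
Marketing | 4          
Sales     | 4          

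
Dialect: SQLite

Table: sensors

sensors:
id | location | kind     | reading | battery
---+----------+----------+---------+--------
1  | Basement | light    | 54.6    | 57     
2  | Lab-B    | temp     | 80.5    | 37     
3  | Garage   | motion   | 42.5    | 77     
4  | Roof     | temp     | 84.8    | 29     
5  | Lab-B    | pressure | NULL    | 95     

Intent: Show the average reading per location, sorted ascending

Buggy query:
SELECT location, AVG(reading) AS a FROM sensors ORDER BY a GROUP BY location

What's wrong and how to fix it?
Bug: GROUP BY must precede ORDER BY

Fix: Move ORDER BY to the end, after GROUP BY

Corrected query:
SELECT location, AVG(reading) AS a FROM sensors GROUP BY location ORDER BY a

Result:
location | a   
---------+-----
Garage   | 42.5
Basement | 54.6
Lab-B    | 80.5
Roof     | 84.8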